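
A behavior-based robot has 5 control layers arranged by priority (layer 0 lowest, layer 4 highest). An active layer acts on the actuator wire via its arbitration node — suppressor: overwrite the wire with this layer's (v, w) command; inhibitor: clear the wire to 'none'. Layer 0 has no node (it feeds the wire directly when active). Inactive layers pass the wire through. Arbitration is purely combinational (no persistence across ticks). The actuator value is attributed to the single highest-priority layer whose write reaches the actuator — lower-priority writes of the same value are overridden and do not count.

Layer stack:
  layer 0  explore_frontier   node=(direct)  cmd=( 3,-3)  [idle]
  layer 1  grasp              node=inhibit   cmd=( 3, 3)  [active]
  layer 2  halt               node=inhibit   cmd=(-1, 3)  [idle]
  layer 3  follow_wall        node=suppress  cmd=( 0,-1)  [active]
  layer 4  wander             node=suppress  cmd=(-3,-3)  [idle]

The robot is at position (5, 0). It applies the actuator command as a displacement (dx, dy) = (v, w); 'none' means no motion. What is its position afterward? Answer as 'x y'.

5 -1

L0 explore_frontier: idle → wire = none
L1 grasp: active, inhibitor → wire = none
L2 halt: idle → wire stays none
L3 follow_wall: active, suppressor → wire = (0, -1)
L4 wander: idle → wire stays (0, -1)
actuator = (0, -1)
position: (5, 0) + (0, -1) = (5, -1)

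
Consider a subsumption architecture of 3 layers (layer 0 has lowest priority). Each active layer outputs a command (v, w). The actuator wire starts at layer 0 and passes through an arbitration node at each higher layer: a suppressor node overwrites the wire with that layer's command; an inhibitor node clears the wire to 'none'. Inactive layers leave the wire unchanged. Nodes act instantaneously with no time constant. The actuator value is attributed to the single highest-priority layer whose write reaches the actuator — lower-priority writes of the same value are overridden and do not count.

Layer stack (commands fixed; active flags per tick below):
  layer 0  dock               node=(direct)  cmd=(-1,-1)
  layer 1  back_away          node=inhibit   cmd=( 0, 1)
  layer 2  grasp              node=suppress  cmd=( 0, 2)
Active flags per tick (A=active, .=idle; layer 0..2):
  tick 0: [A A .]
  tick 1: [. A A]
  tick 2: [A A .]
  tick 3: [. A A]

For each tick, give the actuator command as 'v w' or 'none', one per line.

none
0 2
none
0 2

tick 0:
  [0] dock on; wire := (-1, -1)
  [1] back_away on (inhibit); wire := none
  [2] grasp off; pass none
  output none
tick 1:
  [0] dock off; wire := none
  [1] back_away on (inhibit); wire := none
  [2] grasp on (suppress); wire := (0, 2)
  output (0, 2)
tick 2:
  [0] dock on; wire := (-1, -1)
  [1] back_away on (inhibit); wire := none
  [2] grasp off; pass none
  output none
tick 3:
  [0] dock off; wire := none
  [1] back_away on (inhibit); wire := none
  [2] grasp on (suppress); wire := (0, 2)
  output (0, 2)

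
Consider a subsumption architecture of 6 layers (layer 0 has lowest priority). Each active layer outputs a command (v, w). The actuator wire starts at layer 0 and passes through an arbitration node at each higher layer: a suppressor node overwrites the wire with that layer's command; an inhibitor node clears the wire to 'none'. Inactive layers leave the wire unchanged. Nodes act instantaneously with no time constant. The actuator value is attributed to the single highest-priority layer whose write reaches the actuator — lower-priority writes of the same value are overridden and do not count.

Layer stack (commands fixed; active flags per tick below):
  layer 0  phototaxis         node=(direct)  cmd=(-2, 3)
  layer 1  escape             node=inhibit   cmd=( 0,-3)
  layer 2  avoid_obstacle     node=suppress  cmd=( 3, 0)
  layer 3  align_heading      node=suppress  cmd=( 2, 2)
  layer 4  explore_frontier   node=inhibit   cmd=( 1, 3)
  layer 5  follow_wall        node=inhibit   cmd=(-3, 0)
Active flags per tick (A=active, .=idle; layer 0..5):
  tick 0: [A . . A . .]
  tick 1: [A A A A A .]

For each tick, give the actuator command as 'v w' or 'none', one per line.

tick 0:
  layer 0 (phototaxis) active — direct: (-2, 3)
  layer 1 (escape) idle — unchanged: (-2, 3)
  layer 2 (avoid_obstacle) idle — unchanged: (-2, 3)
  layer 3 (align_heading) active — suppresses: (2, 2)
  layer 4 (explore_frontier) idle — unchanged: (2, 2)
  layer 5 (follow_wall) idle — unchanged: (2, 2)
  → actuator (2, 2)
tick 1:
  layer 0 (phototaxis) active — direct: (-2, 3)
  layer 1 (escape) active — inhibits: none
  layer 2 (avoid_obstacle) active — suppresses: (3, 0)
  layer 3 (align_heading) active — suppresses: (2, 2)
  layer 4 (explore_frontier) active — inhibits: none
  layer 5 (follow_wall) idle — unchanged: none
  → actuator none

2 2
none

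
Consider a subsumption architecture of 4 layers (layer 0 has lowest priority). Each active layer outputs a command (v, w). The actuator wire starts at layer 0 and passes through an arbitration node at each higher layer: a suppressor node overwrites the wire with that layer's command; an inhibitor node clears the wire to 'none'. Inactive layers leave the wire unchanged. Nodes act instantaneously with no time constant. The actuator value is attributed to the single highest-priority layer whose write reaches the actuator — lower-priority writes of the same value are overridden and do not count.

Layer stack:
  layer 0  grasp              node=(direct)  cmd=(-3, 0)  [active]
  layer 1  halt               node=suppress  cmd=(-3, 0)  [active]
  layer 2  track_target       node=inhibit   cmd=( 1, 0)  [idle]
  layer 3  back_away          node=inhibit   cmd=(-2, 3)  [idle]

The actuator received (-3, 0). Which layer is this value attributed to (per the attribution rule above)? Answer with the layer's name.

halt

[0] grasp on; wire := (-3, 0)
[1] halt on (suppress); wire := (-3, 0)
[2] track_target off; pass (-3, 0)
[3] back_away off; pass (-3, 0)
output (-3, 0)
last writer: layer 1 = halt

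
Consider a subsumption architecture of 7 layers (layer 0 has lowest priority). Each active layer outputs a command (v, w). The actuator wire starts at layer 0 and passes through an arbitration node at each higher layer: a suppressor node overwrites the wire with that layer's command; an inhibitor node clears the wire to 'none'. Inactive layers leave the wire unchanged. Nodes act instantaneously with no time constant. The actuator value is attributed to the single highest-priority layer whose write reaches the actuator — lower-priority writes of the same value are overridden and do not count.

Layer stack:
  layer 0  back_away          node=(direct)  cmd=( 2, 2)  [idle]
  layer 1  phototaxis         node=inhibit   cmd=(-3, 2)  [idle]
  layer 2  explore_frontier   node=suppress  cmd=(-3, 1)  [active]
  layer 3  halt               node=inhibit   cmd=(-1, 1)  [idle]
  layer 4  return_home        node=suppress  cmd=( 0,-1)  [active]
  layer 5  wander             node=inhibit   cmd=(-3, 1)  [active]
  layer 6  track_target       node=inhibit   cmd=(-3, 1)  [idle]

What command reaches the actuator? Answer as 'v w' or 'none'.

[0] back_away off; wire := none
[1] phototaxis off; pass none
[2] explore_frontier on (suppress); wire := (-3, 1)
[3] halt off; pass (-3, 1)
[4] return_home on (suppress); wire := (0, -1)
[5] wander on (inhibit); wire := none
[6] track_target off; pass none
output none

none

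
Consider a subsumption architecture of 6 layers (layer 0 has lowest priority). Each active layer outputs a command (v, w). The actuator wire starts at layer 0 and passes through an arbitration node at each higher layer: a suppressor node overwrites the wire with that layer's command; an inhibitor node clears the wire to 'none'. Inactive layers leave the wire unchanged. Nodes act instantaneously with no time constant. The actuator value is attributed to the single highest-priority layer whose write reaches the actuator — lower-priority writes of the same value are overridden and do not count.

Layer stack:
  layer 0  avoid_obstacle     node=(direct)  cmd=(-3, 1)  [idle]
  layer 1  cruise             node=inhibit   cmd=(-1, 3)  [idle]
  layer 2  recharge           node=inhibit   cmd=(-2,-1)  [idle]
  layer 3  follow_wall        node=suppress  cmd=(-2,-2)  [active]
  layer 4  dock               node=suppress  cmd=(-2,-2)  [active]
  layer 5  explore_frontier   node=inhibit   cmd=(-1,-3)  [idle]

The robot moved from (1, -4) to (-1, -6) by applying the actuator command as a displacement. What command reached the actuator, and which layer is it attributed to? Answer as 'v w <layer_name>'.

displacement = (-1, -6) − (1, -4) = (-2, -2)
[0] avoid_obstacle off; wire := none
[1] cruise off; pass none
[2] recharge off; pass none
[3] follow_wall on (suppress); wire := (-2, -2)
[4] dock on (suppress); wire := (-2, -2)
[5] explore_frontier off; pass (-2, -2)
output (-2, -2) — from layer 4 (dock)

-2 -2 dock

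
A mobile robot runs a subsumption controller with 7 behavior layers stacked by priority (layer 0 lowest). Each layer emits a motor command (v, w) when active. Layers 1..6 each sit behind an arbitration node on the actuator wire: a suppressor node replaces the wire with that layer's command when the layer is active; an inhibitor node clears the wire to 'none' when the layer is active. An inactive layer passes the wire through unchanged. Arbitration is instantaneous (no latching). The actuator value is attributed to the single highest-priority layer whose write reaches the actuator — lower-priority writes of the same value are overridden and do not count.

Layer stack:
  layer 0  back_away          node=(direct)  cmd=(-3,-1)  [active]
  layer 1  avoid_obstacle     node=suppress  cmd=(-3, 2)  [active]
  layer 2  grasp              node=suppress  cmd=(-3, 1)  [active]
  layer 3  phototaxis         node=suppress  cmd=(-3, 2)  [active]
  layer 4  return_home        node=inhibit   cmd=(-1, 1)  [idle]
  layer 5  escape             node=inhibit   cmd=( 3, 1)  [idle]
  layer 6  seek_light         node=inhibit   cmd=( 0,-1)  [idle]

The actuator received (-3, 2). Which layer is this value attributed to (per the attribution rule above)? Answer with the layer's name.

phototaxis

[0] back_away on; wire := (-3, -1)
[1] avoid_obstacle on (suppress); wire := (-3, 2)
[2] grasp on (suppress); wire := (-3, 1)
[3] phototaxis on (suppress); wire := (-3, 2)
[4] return_home off; pass (-3, 2)
[5] escape off; pass (-3, 2)
[6] seek_light off; pass (-3, 2)
output (-3, 2)
last writer: layer 3 = phototaxis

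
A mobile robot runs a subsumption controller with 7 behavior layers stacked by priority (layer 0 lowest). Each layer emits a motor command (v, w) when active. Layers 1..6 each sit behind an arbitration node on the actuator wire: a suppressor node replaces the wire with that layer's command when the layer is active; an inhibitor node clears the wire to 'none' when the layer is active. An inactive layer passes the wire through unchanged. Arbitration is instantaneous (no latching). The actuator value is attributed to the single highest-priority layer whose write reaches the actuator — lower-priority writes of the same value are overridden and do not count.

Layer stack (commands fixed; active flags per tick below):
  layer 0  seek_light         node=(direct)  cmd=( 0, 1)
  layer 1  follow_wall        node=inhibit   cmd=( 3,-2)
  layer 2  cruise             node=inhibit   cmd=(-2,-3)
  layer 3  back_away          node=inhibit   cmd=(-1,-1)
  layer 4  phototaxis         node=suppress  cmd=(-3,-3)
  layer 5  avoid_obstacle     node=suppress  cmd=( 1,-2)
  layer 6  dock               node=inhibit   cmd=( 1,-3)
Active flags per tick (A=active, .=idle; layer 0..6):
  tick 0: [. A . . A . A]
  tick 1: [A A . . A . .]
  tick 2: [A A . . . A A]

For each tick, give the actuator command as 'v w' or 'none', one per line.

none
-3 -3
none

tick 0:
  [0] seek_light off; wire := none
  [1] follow_wall on (inhibit); wire := none
  [2] cruise off; pass none
  [3] back_away off; pass none
  [4] phototaxis on (suppress); wire := (-3, -3)
  [5] avoid_obstacle off; pass (-3, -3)
  [6] dock on (inhibit); wire := none
  output none
tick 1:
  [0] seek_light on; wire := (0, 1)
  [1] follow_wall on (inhibit); wire := none
  [2] cruise off; pass none
  [3] back_away off; pass none
  [4] phototaxis on (suppress); wire := (-3, -3)
  [5] avoid_obstacle off; pass (-3, -3)
  [6] dock off; pass (-3, -3)
  output (-3, -3)
tick 2:
  [0] seek_light on; wire := (0, 1)
  [1] follow_wall on (inhibit); wire := none
  [2] cruise off; pass none
  [3] back_away off; pass none
  [4] phototaxis off; pass none
  [5] avoid_obstacle on (suppress); wire := (1, -2)
  [6] dock on (inhibit); wire := none
  output none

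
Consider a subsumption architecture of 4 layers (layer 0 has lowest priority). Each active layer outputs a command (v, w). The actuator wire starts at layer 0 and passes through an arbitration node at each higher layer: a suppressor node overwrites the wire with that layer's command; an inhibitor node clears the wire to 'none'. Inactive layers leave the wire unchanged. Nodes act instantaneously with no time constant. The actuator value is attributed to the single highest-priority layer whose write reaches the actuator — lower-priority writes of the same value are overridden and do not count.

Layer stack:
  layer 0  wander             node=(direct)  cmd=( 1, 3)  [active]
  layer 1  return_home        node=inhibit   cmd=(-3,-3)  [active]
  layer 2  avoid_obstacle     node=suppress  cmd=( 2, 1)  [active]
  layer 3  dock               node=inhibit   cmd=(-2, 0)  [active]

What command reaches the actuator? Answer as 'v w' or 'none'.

[0] wander on; wire := (1, 3)
[1] return_home on (inhibit); wire := none
[2] avoid_obstacle on (suppress); wire := (2, 1)
[3] dock on (inhibit); wire := none
output none

none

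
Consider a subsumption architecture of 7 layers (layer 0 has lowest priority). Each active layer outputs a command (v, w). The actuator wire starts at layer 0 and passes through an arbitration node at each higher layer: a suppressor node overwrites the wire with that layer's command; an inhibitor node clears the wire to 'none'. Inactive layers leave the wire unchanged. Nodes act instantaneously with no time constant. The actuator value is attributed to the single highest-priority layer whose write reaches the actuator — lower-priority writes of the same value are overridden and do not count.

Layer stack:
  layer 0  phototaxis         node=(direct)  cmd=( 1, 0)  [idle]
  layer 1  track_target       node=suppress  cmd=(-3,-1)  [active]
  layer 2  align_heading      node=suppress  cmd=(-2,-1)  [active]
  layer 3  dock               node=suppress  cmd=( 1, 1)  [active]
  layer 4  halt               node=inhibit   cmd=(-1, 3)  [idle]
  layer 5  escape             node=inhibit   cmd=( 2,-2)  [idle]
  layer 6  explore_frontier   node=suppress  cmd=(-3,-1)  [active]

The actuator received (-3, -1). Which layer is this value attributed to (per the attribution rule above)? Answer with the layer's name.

explore_frontier

layer 0 (phototaxis) idle — none
layer 1 (track_target) active — suppresses: (-3, -1)
layer 2 (align_heading) active — suppresses: (-2, -1)
layer 3 (dock) active — suppresses: (1, 1)
layer 4 (halt) idle — unchanged: (1, 1)
layer 5 (escape) idle — unchanged: (1, 1)
layer 6 (explore_frontier) active — suppresses: (-3, -1)
→ actuator (-3, -1)
last writer: layer 6 = explore_frontier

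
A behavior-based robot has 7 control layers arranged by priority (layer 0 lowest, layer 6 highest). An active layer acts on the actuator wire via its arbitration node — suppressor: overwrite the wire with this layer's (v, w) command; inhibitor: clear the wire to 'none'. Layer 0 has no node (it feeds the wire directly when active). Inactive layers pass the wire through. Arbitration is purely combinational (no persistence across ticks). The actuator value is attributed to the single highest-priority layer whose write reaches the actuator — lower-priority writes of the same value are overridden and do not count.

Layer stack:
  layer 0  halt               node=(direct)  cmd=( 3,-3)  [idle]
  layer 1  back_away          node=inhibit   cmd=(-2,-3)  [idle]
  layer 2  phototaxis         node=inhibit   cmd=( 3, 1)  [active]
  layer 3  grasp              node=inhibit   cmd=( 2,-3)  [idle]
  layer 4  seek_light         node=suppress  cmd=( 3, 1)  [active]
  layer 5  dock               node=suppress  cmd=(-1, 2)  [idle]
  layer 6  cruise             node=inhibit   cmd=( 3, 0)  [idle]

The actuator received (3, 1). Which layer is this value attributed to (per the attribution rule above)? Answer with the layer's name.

seek_light

[0] halt off; wire := none
[1] back_away off; pass none
[2] phototaxis on (inhibit); wire := none
[3] grasp off; pass none
[4] seek_light on (suppress); wire := (3, 1)
[5] dock off; pass (3, 1)
[6] cruise off; pass (3, 1)
output (3, 1)
last writer: layer 4 = seek_light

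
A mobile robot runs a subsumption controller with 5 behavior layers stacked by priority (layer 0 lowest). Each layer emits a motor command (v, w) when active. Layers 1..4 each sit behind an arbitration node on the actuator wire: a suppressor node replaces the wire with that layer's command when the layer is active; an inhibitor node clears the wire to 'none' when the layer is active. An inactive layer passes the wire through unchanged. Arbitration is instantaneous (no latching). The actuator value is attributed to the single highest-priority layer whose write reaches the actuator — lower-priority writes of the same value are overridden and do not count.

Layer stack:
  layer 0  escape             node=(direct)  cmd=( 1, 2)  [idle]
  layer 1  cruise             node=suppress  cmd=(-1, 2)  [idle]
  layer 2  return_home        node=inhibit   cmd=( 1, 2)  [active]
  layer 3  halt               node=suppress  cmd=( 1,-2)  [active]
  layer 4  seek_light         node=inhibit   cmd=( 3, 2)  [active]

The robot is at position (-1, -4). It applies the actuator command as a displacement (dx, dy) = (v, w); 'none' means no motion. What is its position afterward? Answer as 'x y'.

-1 -4

layer 0 (escape) idle — none
layer 1 (cruise) idle — unchanged: none
layer 2 (return_home) active — inhibits: none
layer 3 (halt) active — suppresses: (1, -2)
layer 4 (seek_light) active — inhibits: none
→ actuator none
position: (-1, -4) + none = (-1, -4)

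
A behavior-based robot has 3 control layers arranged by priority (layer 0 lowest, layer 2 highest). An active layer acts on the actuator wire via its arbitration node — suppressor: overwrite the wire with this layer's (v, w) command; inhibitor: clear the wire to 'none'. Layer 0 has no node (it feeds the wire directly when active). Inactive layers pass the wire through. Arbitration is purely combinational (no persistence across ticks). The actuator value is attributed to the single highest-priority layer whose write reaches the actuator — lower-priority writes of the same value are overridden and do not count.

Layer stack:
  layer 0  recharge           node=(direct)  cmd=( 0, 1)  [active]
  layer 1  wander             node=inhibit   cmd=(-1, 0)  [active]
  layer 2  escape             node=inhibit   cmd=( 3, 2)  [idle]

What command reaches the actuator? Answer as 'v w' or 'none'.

none

[0] recharge on; wire := (0, 1)
[1] wander on (inhibit); wire := none
[2] escape off; pass none
output none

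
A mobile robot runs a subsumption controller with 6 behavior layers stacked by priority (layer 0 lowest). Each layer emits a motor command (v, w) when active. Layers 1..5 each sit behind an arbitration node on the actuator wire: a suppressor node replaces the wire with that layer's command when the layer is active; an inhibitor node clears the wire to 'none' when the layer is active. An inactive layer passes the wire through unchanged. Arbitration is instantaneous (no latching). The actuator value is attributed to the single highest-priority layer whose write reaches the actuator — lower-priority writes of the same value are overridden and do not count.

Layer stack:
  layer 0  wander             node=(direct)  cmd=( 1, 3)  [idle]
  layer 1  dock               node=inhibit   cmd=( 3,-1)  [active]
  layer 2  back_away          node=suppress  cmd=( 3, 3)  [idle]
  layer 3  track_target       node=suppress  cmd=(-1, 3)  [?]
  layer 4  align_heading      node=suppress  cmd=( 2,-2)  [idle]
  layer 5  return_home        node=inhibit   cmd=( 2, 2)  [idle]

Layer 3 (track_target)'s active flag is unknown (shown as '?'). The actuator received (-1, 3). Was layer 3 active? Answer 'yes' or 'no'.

If layer 3 is active=yes:
  actuator would be (-1, 3)
If layer 3 is active=no:
  actuator would be none
Observed (-1, 3), so layer 3 was active.

yes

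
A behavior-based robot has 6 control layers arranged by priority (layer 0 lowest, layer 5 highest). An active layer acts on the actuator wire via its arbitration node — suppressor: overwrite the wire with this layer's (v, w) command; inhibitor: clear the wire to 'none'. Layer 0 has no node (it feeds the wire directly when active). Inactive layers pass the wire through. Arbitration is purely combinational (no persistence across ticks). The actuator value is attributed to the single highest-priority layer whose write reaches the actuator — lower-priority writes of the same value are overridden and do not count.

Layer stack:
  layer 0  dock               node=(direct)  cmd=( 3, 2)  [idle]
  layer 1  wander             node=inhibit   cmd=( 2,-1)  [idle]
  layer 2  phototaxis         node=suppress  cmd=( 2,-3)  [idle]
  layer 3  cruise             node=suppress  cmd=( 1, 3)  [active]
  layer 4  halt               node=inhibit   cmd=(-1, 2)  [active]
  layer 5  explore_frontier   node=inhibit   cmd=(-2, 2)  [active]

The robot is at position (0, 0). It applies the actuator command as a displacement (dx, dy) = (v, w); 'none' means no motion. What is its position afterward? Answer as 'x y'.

layer 0 (dock) idle — none
layer 1 (wander) idle — unchanged: none
layer 2 (phototaxis) idle — unchanged: none
layer 3 (cruise) active — suppresses: (1, 3)
layer 4 (halt) active — inhibits: none
layer 5 (explore_frontier) active — inhibits: none
→ actuator none
position: (0, 0) + none = (0, 0)

0 0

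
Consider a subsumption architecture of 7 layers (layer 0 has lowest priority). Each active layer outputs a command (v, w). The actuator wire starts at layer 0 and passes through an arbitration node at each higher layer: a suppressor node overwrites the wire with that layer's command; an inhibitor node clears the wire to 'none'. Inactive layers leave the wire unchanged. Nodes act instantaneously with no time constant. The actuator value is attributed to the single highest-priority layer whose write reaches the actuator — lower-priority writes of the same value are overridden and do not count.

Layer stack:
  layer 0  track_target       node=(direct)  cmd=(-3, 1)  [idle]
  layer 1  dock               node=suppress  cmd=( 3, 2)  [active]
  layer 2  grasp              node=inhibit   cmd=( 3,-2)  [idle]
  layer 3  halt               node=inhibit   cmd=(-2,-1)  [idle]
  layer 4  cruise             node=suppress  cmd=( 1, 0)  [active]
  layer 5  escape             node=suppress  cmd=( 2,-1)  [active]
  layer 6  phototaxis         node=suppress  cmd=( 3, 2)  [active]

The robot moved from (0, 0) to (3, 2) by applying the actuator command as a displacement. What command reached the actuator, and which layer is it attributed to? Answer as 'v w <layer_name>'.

displacement = (3, 2) − (0, 0) = (3, 2)
layer 0 (track_target) idle — none
layer 1 (dock) active — suppresses: (3, 2)
layer 2 (grasp) idle — unchanged: (3, 2)
layer 3 (halt) idle — unchanged: (3, 2)
layer 4 (cruise) active — suppresses: (1, 0)
layer 5 (escape) active — suppresses: (2, -1)
layer 6 (phototaxis) active — suppresses: (3, 2)
→ actuator (3, 2) — from layer 6 (phototaxis)

3 2 phototaxis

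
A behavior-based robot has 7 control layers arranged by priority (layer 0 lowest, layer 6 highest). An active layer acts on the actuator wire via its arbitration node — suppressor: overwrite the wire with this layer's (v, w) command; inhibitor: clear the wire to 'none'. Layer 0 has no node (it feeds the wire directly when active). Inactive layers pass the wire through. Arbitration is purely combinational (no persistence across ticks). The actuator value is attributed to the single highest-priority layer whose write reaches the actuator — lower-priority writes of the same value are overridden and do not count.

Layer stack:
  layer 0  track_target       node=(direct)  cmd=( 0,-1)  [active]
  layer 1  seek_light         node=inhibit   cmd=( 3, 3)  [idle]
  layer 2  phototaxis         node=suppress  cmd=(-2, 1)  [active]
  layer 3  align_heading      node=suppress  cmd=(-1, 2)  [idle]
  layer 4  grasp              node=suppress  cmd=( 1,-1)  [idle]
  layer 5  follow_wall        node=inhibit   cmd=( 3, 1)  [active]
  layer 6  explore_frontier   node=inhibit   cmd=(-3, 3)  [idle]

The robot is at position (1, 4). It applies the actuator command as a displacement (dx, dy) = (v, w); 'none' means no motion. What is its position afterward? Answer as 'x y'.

L0 track_target: active, feeds wire = (0, -1)
L1 seek_light: idle → wire stays (0, -1)
L2 phototaxis: active, suppressor → wire = (-2, 1)
L3 align_heading: idle → wire stays (-2, 1)
L4 grasp: idle → wire stays (-2, 1)
L5 follow_wall: active, inhibitor → wire = none
L6 explore_frontier: idle → wire stays none
actuator = none
position: (1, 4) + none = (1, 4)

1 4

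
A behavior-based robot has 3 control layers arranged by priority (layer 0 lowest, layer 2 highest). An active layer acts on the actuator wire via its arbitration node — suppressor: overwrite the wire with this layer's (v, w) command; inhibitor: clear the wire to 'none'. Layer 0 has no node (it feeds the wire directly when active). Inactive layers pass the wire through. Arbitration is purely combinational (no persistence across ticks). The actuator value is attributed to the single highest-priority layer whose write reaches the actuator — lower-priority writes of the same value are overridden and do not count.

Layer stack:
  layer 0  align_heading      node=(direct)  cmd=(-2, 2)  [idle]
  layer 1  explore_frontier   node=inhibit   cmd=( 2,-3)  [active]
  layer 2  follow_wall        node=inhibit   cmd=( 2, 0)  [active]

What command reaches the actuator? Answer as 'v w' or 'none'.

[0] align_heading off; wire := none
[1] explore_frontier on (inhibit); wire := none
[2] follow_wall on (inhibit); wire := none
output none

none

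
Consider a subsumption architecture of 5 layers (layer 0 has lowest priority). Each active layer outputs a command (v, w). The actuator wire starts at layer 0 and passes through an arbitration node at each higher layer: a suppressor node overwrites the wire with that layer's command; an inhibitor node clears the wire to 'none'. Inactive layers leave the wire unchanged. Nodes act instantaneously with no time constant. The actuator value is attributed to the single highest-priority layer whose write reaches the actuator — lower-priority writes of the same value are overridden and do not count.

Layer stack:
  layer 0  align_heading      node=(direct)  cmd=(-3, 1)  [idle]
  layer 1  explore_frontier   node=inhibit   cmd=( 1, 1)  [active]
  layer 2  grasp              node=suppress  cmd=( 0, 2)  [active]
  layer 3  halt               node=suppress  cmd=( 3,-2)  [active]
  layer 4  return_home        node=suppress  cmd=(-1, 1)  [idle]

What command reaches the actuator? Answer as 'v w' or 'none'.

3 -2

[0] align_heading off; wire := none
[1] explore_frontier on (inhibit); wire := none
[2] grasp on (suppress); wire := (0, 2)
[3] halt on (suppress); wire := (3, -2)
[4] return_home off; pass (3, -2)
output (3, -2)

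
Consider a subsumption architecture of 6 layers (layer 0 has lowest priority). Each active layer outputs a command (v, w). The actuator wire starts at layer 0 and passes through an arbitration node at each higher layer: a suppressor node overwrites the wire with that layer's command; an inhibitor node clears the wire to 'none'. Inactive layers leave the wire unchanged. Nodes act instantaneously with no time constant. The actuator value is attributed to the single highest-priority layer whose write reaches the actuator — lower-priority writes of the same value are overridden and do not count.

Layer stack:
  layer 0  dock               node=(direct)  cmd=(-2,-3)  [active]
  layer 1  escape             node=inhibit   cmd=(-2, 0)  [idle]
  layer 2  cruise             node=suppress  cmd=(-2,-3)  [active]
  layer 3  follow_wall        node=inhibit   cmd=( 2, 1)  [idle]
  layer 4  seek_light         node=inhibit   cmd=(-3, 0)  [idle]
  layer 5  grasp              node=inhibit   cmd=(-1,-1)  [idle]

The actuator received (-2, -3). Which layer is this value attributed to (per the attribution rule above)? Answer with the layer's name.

layer 0 (dock) active — direct: (-2, -3)
layer 1 (escape) idle — unchanged: (-2, -3)
layer 2 (cruise) active — suppresses: (-2, -3)
layer 3 (follow_wall) idle — unchanged: (-2, -3)
layer 4 (seek_light) idle — unchanged: (-2, -3)
layer 5 (grasp) idle — unchanged: (-2, -3)
→ actuator (-2, -3)
last writer: layer 2 = cruise

cruise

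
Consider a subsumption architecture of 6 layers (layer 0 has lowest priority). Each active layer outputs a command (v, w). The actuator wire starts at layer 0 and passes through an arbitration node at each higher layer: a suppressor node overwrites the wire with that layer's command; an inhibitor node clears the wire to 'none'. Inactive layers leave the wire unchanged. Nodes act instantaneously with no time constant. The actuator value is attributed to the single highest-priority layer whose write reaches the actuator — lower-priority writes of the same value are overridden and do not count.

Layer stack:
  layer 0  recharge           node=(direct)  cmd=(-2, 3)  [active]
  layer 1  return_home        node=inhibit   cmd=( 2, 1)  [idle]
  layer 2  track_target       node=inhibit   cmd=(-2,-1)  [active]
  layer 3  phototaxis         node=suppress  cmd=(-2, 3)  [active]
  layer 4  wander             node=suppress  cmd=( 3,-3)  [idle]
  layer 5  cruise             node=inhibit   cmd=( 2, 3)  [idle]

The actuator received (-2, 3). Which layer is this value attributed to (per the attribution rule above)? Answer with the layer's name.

phototaxis

L0 recharge: active, feeds wire = (-2, 3)
L1 return_home: idle → wire stays (-2, 3)
L2 track_target: active, inhibitor → wire = none
L3 phototaxis: active, suppressor → wire = (-2, 3)
L4 wander: idle → wire stays (-2, 3)
L5 cruise: idle → wire stays (-2, 3)
actuator = (-2, 3)
last writer: layer 3 = phototaxis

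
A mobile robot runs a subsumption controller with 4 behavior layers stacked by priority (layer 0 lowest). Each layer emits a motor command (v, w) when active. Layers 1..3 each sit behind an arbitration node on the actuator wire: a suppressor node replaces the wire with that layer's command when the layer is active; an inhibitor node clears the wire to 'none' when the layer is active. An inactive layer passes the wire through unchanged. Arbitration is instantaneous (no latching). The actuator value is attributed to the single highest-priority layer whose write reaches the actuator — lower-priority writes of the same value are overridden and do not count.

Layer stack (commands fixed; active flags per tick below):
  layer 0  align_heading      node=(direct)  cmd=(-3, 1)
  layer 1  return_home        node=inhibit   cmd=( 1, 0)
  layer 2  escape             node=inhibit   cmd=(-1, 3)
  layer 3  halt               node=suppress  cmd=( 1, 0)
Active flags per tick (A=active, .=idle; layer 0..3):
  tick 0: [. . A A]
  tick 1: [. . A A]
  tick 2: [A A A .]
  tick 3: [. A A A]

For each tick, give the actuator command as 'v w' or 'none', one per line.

tick 0:
  [0] align_heading off; wire := none
  [1] return_home off; pass none
  [2] escape on (inhibit); wire := none
  [3] halt on (suppress); wire := (1, 0)
  output (1, 0)
tick 1:
  [0] align_heading off; wire := none
  [1] return_home off; pass none
  [2] escape on (inhibit); wire := none
  [3] halt on (suppress); wire := (1, 0)
  output (1, 0)
tick 2:
  [0] align_heading on; wire := (-3, 1)
  [1] return_home on (inhibit); wire := none
  [2] escape on (inhibit); wire := none
  [3] halt off; pass none
  output none
tick 3:
  [0] align_heading off; wire := none
  [1] return_home on (inhibit); wire := none
  [2] escape on (inhibit); wire := none
  [3] halt on (suppress); wire := (1, 0)
  output (1, 0)

1 0
1 0
none
1 0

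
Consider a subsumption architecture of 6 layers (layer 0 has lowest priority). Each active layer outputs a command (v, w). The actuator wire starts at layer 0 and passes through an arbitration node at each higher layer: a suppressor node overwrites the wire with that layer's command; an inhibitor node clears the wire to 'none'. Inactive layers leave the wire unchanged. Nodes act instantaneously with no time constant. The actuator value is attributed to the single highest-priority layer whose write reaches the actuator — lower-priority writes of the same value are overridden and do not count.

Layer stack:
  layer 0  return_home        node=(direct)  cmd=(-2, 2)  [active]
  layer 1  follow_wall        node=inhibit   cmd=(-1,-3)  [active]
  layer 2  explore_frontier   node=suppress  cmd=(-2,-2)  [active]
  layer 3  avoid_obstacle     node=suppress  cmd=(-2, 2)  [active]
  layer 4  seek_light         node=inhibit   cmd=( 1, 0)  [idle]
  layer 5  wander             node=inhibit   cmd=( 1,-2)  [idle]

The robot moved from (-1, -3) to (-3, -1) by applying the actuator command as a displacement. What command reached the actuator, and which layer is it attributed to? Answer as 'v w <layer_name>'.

-2 2 avoid_obstacle

displacement = (-3, -1) − (-1, -3) = (-2, 2)
[0] return_home on; wire := (-2, 2)
[1] follow_wall on (inhibit); wire := none
[2] explore_frontier on (suppress); wire := (-2, -2)
[3] avoid_obstacle on (suppress); wire := (-2, 2)
[4] seek_light off; pass (-2, 2)
[5] wander off; pass (-2, 2)
output (-2, 2) — from layer 3 (avoid_obstacle)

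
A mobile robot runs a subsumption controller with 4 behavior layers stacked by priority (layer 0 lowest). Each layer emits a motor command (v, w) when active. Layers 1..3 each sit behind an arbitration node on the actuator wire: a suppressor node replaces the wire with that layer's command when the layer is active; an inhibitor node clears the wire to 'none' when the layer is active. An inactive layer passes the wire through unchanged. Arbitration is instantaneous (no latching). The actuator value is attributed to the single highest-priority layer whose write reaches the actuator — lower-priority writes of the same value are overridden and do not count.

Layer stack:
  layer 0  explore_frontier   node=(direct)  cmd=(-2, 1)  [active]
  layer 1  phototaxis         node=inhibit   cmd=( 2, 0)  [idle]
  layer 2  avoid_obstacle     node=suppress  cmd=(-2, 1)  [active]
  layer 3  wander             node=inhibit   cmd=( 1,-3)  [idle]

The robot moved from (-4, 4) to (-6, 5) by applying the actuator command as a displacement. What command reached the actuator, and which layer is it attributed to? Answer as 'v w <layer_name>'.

-2 1 avoid_obstacle

displacement = (-6, 5) − (-4, 4) = (-2, 1)
L0 explore_frontier: active, feeds wire = (-2, 1)
L1 phototaxis: idle → wire stays (-2, 1)
L2 avoid_obstacle: active, suppressor → wire = (-2, 1)
L3 wander: idle → wire stays (-2, 1)
actuator = (-2, 1) — from layer 2 (avoid_obstacle)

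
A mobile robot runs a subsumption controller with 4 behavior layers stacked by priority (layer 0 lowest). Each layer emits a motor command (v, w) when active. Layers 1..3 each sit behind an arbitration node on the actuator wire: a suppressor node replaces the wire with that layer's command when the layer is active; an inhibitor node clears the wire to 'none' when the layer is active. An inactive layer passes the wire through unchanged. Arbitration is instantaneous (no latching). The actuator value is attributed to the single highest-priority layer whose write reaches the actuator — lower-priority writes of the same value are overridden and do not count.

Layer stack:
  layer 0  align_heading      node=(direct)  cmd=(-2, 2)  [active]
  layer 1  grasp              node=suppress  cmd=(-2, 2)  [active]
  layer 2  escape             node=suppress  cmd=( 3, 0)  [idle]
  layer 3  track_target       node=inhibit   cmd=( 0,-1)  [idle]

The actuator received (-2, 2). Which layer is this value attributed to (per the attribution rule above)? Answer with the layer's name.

layer 0 (align_heading) active — direct: (-2, 2)
layer 1 (grasp) active — suppresses: (-2, 2)
layer 2 (escape) idle — unchanged: (-2, 2)
layer 3 (track_target) idle — unchanged: (-2, 2)
→ actuator (-2, 2)
last writer: layer 1 = grasp

grasp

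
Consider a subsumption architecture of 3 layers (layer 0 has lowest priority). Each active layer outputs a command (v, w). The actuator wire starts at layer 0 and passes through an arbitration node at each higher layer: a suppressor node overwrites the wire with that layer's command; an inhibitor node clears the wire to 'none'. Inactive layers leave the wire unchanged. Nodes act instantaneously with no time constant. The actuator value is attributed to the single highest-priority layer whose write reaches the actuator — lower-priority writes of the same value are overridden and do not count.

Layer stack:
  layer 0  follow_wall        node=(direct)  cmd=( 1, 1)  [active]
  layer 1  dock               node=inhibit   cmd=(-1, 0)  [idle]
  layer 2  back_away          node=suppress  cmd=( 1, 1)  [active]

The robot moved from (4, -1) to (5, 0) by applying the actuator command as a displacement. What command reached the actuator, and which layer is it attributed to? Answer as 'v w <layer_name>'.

1 1 back_away

displacement = (5, 0) − (4, -1) = (1, 1)
L0 follow_wall: active, feeds wire = (1, 1)
L1 dock: idle → wire stays (1, 1)
L2 back_away: active, suppressor → wire = (1, 1)
actuator = (1, 1) — from layer 2 (back_away)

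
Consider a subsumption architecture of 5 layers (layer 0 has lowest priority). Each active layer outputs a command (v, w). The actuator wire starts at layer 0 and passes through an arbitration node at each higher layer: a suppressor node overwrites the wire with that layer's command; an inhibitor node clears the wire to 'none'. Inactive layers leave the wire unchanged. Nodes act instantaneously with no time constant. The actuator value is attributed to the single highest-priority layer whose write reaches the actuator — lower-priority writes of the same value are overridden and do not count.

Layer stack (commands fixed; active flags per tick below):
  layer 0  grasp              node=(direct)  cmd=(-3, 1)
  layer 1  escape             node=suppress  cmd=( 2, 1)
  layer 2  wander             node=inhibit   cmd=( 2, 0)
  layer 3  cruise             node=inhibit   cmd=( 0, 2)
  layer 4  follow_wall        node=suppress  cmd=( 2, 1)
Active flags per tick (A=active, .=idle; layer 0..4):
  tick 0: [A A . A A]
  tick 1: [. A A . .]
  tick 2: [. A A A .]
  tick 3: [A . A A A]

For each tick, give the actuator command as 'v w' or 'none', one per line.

tick 0:
  [0] grasp on; wire := (-3, 1)
  [1] escape on (suppress); wire := (2, 1)
  [2] wander off; pass (2, 1)
  [3] cruise on (inhibit); wire := none
  [4] follow_wall on (suppress); wire := (2, 1)
  output (2, 1)
tick 1:
  [0] grasp off; wire := none
  [1] escape on (suppress); wire := (2, 1)
  [2] wander on (inhibit); wire := none
  [3] cruise off; pass none
  [4] follow_wall off; pass none
  output none
tick 2:
  [0] grasp off; wire := none
  [1] escape on (suppress); wire := (2, 1)
  [2] wander on (inhibit); wire := none
  [3] cruise on (inhibit); wire := none
  [4] follow_wall off; pass none
  output none
tick 3:
  [0] grasp on; wire := (-3, 1)
  [1] escape off; pass (-3, 1)
  [2] wander on (inhibit); wire := none
  [3] cruise on (inhibit); wire := none
  [4] follow_wall on (suppress); wire := (2, 1)
  output (2, 1)

2 1
none
none
2 1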